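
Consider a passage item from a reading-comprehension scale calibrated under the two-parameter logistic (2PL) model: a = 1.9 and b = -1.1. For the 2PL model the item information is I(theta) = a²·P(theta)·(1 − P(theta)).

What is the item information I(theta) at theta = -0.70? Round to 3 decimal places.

0.784

P = 1/(1+e^{-0.7600}) = 0.6814
P(1−P) = 0.6814 × 0.3186 = 0.2171
I = a² × P(1−P) = 1.9² × 0.2171 = 0.78377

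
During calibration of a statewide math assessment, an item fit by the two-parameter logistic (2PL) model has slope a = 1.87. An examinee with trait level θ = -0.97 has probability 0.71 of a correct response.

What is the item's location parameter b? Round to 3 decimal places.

P(θ) = 1 / (1 + exp(−a(θ − b)))
logit(0.71) = ln(0.71/0.29) = 0.8954
b = θ − logit/(a) = -0.97 − 0.8954/1.8700 = -1.4488

-1.449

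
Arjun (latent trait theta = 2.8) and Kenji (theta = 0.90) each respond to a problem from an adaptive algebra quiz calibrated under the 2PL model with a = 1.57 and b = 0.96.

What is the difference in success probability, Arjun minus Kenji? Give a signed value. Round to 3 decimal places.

P(theta) = 1 / (1 + exp(−a(theta − b)))
P(Arjun) = 0.9473  [exponent 2.8888]
P(Kenji) = 0.4765  [exponent -0.0942]
Difference = 0.9473 − 0.4765 = 0.4708

0.471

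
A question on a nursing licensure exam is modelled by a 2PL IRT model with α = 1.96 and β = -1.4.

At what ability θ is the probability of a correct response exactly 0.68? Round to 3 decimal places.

-1.015

P(θ) = 1 / (1 + exp(−α(θ − β)))
logit = ln(0.6800/0.3200) = 0.7538
θ = β + logit/(α) = -1.4 + 0.7538/1.9600 = -1.0154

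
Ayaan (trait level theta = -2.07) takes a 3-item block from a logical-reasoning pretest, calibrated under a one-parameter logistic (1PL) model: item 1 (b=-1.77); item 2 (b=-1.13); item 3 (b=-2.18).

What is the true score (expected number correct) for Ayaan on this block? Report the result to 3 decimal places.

1.234

P(theta) = 1 / (1 + exp(−(theta − b)))
P_1 = 1/(1+e^{0.3000}) = 0.4256
P_2 = 1/(1+e^{0.9400}) = 0.2809
P_3 = 1/(1+e^{-0.1100}) = 0.5275
E[score] = 0.4256 + 0.2809 + 0.5275 = 1.2339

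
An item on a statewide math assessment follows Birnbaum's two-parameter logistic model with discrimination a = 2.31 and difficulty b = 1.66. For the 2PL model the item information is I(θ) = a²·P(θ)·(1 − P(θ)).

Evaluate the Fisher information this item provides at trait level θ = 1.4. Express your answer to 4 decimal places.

P = 1/(1+e^{0.6006}) = 0.3542
P(1−P) = 0.3542 × 0.6458 = 0.2287
I = a² × P(1−P) = 2.31² × 0.2287 = 1.22060

1.2206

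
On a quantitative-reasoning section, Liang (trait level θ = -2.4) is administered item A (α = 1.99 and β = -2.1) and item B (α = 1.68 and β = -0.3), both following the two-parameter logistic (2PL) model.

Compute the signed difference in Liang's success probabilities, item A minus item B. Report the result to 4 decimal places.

P(θ) = 1 / (1 + exp(−α(θ − β)))
P_A = 0.3550
P_B = 0.0285
P_A − P_B = 0.3265

0.3265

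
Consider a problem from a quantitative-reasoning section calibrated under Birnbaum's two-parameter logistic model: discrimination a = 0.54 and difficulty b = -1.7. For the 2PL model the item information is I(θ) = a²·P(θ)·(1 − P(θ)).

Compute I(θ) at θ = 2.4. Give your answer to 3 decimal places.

P = 1/(1+e^{-2.2140}) = 0.9015
P(1−P) = 0.9015 × 0.0985 = 0.0888
I = a² × P(1−P) = 0.54² × 0.0888 = 0.02589

0.026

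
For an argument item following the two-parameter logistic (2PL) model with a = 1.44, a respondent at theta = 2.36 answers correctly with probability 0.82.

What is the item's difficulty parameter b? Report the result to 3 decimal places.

1.307

P(theta) = 1 / (1 + exp(−a(theta − b)))
logit(0.82) = ln(0.82/0.18) = 1.5163
b = theta − logit/(a) = 2.36 − 1.5163/1.4400 = 1.3070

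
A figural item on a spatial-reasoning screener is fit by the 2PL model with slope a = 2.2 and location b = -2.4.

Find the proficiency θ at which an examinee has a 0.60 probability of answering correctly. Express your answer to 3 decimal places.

-2.216

P(θ) = 1 / (1 + exp(−a(θ − b)))
logit = ln(0.6000/0.4000) = 0.4055
θ = b + logit/(a) = -2.4 + 0.4055/2.2000 = -2.2157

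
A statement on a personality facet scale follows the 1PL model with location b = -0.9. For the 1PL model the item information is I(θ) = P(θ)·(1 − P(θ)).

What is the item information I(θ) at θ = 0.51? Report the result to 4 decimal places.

P = 1/(1+e^{-1.4100}) = 0.8038
P(1−P) = 0.8038 × 0.1962 = 0.1577
I = P(1−P) = 0.15773

0.1577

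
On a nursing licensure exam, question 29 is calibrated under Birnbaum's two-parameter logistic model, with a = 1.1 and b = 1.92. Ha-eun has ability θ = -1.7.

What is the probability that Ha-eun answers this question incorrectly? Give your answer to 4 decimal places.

0.9817

P(θ) = 1 / (1 + exp(−a(θ − b)))
Exponent: 1.1 × (-1.7 − 1.92) = -3.9820
1/(1 + e^{3.9820}) = 0.0183
P(incorrect) = 1 − 0.0183 = 0.9817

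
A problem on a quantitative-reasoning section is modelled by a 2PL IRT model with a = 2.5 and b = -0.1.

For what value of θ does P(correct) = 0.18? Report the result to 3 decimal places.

-0.707

P(θ) = 1 / (1 + exp(−a(θ − b)))
logit = ln(0.1800/0.8200) = -1.5163
θ = b + logit/(a) = -0.1 + (-1.5163)/2.5000 = -0.7065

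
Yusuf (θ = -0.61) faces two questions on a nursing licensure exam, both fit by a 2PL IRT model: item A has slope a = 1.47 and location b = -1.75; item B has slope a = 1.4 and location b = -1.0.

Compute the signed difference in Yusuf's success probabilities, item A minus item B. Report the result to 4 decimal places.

P(θ) = 1 / (1 + exp(−a(θ − b)))
P_A = 0.8423
P_B = 0.6332
P_A − P_B = 0.2091

0.2091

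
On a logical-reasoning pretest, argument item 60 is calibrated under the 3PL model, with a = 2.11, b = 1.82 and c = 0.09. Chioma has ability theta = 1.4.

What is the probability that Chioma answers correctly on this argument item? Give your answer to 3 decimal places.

P(theta) = c + (1 − c) · 1 / (1 + exp(−a(theta − b)))
Exponent: 2.11 × (1.4 − 1.82) = -0.8862
1/(1 + e^{0.8862}) = 0.2919
P = 0.09 + 0.91 × 0.2919 = 0.3556

0.356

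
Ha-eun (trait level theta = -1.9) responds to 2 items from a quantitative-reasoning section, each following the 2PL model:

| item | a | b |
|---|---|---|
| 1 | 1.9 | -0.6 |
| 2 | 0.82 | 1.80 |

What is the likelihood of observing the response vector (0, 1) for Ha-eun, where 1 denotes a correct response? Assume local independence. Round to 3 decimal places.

P(theta) = 1 / (1 + exp(−a(theta − b)))
P_1 = 1/(1+e^{2.4700}) = 0.0780
P_2 = 1/(1+e^{3.0340}) = 0.0459
L = (1−P_1) × P_2 = 0.9220 × 0.0459 = 0.04233

0.042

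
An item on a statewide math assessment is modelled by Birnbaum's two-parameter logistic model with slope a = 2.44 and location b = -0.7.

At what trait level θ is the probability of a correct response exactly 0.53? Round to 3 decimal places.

-0.651

P(θ) = 1 / (1 + exp(−a(θ − b)))
logit = ln(0.5300/0.4700) = 0.1201
θ = b + logit/(a) = -0.7 + 0.1201/2.4400 = -0.6508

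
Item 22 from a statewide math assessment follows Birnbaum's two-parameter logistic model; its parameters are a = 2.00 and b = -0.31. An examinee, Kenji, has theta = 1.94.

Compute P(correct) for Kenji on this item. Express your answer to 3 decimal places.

P(theta) = 1 / (1 + exp(−a(theta − b)))
Exponent: 2.00 × (1.94 − (-0.31)) = 4.5000
1/(1 + e^{-4.5000}) = 0.9890

0.989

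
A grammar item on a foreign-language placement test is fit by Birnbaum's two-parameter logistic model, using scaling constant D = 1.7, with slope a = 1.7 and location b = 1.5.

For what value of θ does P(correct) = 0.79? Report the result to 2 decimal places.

1.96

P(θ) = 1 / (1 + exp(−D·a(θ − b)))
logit = ln(0.7900/0.2100) = 1.3249
θ = b + logit/(1.7·a) = 1.5 + 1.3249/2.8900 = 1.9585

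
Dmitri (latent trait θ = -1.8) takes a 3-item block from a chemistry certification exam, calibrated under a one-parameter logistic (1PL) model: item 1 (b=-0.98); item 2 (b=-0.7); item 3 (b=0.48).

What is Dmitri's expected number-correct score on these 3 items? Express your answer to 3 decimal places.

P(θ) = 1 / (1 + exp(−(θ − b)))
P_1 = 1/(1+e^{0.8200}) = 0.3058
P_2 = 1/(1+e^{1.1000}) = 0.2497
P_3 = 1/(1+e^{2.2800}) = 0.0928
E[score] = 0.3058 + 0.2497 + 0.0928 = 0.6483

0.648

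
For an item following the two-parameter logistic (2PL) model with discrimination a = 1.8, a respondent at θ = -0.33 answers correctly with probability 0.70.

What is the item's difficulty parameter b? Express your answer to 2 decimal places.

-0.80

P(θ) = 1 / (1 + exp(−a(θ − b)))
logit(0.70) = ln(0.70/0.30) = 0.8473
b = θ − logit/(a) = -0.33 − 0.8473/1.8000 = -0.8007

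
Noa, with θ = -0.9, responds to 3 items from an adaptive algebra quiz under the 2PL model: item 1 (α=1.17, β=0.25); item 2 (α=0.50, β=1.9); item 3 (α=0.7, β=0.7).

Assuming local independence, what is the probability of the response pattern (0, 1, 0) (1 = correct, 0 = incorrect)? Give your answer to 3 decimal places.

P(θ) = 1 / (1 + exp(−α(θ − β)))
P_1 = 1/(1+e^{1.3455}) = 0.2066
P_2 = 1/(1+e^{1.4000}) = 0.1978
P_3 = 1/(1+e^{1.1200}) = 0.2460
L = (1−P_1) × P_2 × (1−P_3) = 0.7934 × 0.1978 × 0.7540 = 0.11834

0.118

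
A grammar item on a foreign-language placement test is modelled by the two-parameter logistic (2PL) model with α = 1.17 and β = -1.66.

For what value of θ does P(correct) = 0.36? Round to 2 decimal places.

P(θ) = 1 / (1 + exp(−α(θ − β)))
logit = ln(0.3600/0.6400) = -0.5754
θ = β + logit/(α) = -1.66 + (-0.5754)/1.1700 = -2.1518

-2.15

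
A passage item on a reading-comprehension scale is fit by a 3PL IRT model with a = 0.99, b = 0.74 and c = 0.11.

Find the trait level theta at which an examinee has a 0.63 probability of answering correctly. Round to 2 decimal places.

1.08

P(theta) = c + (1 − c) · 1 / (1 + exp(−a(theta − b)))
Remove guessing floor: (0.63 − 0.11)/(1 − 0.11) = 0.5843
logit = ln(0.5843/0.4157) = 0.3403
theta = b + logit/(a) = 0.74 + 0.3403/0.9900 = 1.0838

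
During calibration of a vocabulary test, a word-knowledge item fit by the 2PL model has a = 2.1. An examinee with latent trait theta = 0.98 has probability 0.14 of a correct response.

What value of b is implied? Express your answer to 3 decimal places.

1.844

P(theta) = 1 / (1 + exp(−a(theta − b)))
logit(0.14) = ln(0.14/0.86) = -1.8153
b = theta − logit/(a) = 0.98 − (-1.8153)/2.1000 = 1.8444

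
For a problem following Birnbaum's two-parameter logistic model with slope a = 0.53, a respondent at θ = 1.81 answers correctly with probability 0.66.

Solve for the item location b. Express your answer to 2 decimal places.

0.56

P(θ) = 1 / (1 + exp(−a(θ − b)))
logit(0.66) = ln(0.66/0.34) = 0.6633
b = θ − logit/(a) = 1.81 − 0.6633/0.5300 = 0.5585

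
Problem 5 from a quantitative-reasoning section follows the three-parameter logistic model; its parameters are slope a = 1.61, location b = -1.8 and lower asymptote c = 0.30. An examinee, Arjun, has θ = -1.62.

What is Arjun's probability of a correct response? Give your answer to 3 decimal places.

P(θ) = c + (1 − c) · 1 / (1 + exp(−a(θ − b)))
Exponent: 1.61 × (-1.62 − (-1.8)) = 0.2898
1/(1 + e^{-0.2898}) = 0.5719
P = 0.30 + 0.70 × 0.5719 = 0.7004

0.700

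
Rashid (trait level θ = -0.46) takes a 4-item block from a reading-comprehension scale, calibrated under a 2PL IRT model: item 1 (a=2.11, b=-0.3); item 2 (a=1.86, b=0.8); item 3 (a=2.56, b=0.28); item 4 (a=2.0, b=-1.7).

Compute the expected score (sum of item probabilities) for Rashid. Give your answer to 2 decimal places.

1.56

P(θ) = 1 / (1 + exp(−a(θ − b)))
P_1 = 1/(1+e^{0.3376}) = 0.4164
P_2 = 1/(1+e^{2.3436}) = 0.0876
P_3 = 1/(1+e^{1.8944}) = 0.1307
P_4 = 1/(1+e^{-2.4800}) = 0.9227
E[score] = 0.4164 + 0.0876 + 0.1307 + 0.9227 = 1.5574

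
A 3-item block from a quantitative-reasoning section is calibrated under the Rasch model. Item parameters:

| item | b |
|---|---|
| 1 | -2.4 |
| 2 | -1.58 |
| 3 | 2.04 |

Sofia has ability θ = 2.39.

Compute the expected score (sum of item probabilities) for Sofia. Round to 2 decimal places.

P(θ) = 1 / (1 + exp(−(θ − b)))
P_1 = 1/(1+e^{-4.7900}) = 0.9918
P_2 = 1/(1+e^{-3.9700}) = 0.9815
P_3 = 1/(1+e^{-0.3500}) = 0.5866
E[score] = 0.9918 + 0.9815 + 0.5866 = 2.5598

2.56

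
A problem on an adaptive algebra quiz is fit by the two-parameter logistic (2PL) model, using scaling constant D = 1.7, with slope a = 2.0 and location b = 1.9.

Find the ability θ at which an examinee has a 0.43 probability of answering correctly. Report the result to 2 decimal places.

1.82

P(θ) = 1 / (1 + exp(−D·a(θ − b)))
logit = ln(0.4300/0.5700) = -0.2819
θ = b + logit/(1.7·a) = 1.9 + (-0.2819)/3.4000 = 1.8171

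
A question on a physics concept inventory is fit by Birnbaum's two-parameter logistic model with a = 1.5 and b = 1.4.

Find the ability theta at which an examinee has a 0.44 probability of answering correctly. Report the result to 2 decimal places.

1.24

P(theta) = 1 / (1 + exp(−a(theta − b)))
logit = ln(0.4400/0.5600) = -0.2412
theta = b + logit/(a) = 1.4 + (-0.2412)/1.5000 = 1.2392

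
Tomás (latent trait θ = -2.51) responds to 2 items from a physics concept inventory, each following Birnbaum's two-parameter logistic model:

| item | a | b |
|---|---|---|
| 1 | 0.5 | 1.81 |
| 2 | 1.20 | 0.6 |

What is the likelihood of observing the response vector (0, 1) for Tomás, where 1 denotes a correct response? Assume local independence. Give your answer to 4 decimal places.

0.0210

P(θ) = 1 / (1 + exp(−a(θ − b)))
P_1 = 1/(1+e^{2.1600}) = 0.1034
P_2 = 1/(1+e^{3.7320}) = 0.0234
L = (1−P_1) × P_2 = 0.8966 × 0.0234 = 0.02097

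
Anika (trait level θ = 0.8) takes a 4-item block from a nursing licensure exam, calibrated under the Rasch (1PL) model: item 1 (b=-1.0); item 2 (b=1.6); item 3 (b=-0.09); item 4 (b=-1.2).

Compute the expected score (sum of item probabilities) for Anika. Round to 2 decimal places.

2.76

P(θ) = 1 / (1 + exp(−(θ − b)))
P_1 = 1/(1+e^{-1.8000}) = 0.8581
P_2 = 1/(1+e^{0.8000}) = 0.3100
P_3 = 1/(1+e^{-0.8900}) = 0.7089
P_4 = 1/(1+e^{-2.0000}) = 0.8808
E[score] = 0.8581 + 0.3100 + 0.7089 + 0.8808 = 2.7579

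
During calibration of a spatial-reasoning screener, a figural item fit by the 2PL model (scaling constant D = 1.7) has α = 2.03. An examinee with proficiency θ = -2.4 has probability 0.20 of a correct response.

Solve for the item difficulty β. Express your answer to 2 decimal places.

-2.00

P(θ) = 1 / (1 + exp(−D·α(θ − β)))
logit(0.20) = ln(0.20/0.80) = -1.3863
β = θ − logit/(1.7·α) = -2.4 − (-1.3863)/3.4510 = -1.9983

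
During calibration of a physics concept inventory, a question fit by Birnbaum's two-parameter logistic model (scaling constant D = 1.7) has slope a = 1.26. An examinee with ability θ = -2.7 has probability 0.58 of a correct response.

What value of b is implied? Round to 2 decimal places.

-2.85

P(θ) = 1 / (1 + exp(−D·a(θ − b)))
logit(0.58) = ln(0.58/0.42) = 0.3228
b = θ − logit/(1.7·a) = -2.7 − 0.3228/2.1420 = -2.8507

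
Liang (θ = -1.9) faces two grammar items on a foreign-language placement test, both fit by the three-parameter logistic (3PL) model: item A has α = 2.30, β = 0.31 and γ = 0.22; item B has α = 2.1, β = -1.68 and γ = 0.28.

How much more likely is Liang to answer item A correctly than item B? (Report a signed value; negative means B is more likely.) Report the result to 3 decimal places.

-0.333

P(θ) = γ + (1 − γ) · 1 / (1 + exp(−α(θ − β)))
P_A = 0.2248
P_B = 0.5583
P_A − P_B = -0.3335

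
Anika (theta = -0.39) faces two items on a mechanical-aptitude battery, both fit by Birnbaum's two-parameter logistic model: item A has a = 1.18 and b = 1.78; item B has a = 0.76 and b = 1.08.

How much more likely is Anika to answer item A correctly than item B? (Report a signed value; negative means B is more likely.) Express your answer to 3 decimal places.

-0.175

P(theta) = 1 / (1 + exp(−a(theta − b)))
P_A = 0.0717
P_B = 0.2465
P_A − P_B = -0.1748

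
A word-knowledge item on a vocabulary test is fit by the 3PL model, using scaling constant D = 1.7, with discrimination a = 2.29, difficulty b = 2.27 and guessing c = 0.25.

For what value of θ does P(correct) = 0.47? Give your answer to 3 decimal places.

P(θ) = c + (1 − c) · 1 / (1 + exp(−D·a(θ − b)))
Remove guessing floor: (0.47 − 0.25)/(1 − 0.25) = 0.2933
logit = ln(0.2933/0.7067) = -0.8792
θ = b + logit/(1.7·a) = 2.27 + (-0.8792)/3.8930 = 2.0441

2.044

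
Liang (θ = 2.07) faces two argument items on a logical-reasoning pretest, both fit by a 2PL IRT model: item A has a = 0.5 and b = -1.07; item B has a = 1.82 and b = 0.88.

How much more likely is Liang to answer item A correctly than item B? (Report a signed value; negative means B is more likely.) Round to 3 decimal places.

P(θ) = 1 / (1 + exp(−a(θ − b)))
P_A = 0.8278
P_B = 0.8971
P_A − P_B = -0.0694

-0.069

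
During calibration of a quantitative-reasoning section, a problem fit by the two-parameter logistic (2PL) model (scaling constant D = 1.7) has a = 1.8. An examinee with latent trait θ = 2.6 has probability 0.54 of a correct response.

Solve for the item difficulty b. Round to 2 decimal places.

P(θ) = 1 / (1 + exp(−D·a(θ − b)))
logit(0.54) = ln(0.54/0.46) = 0.1603
b = θ − logit/(1.7·a) = 2.6 − 0.1603/3.0600 = 2.5476

2.55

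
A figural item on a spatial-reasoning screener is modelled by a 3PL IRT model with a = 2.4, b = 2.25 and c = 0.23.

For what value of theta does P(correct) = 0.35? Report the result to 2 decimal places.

P(theta) = c + (1 − c) · 1 / (1 + exp(−a(theta − b)))
Remove guessing floor: (0.35 − 0.23)/(1 − 0.23) = 0.1558
logit = ln(0.1558/0.8442) = -1.6895
theta = b + logit/(a) = 2.25 + (-1.6895)/2.4000 = 1.5460

1.55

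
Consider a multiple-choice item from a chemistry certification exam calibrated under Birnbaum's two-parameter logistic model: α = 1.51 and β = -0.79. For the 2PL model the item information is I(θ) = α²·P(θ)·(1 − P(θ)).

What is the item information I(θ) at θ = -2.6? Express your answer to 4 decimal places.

0.1307

P = 1/(1+e^{2.7331}) = 0.0610
P(1−P) = 0.0610 × 0.9390 = 0.0573
I = α² × P(1−P) = 1.51² × 0.0573 = 0.13070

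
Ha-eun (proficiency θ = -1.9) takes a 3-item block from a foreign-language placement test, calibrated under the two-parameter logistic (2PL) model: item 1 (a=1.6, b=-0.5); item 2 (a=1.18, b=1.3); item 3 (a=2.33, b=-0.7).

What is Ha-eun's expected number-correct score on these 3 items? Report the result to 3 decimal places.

P(θ) = 1 / (1 + exp(−a(θ − b)))
P_1 = 1/(1+e^{2.2400}) = 0.0962
P_2 = 1/(1+e^{3.7760}) = 0.0224
P_3 = 1/(1+e^{2.7960}) = 0.0575
E[score] = 0.0962 + 0.0224 + 0.0575 = 0.1762

0.176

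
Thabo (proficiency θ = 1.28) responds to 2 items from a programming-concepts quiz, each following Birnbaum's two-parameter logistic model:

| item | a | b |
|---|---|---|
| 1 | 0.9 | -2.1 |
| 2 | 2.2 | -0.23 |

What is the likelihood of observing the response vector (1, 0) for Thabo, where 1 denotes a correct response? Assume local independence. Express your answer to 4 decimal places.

P(θ) = 1 / (1 + exp(−a(θ − b)))
P_1 = 1/(1+e^{-3.0420}) = 0.9544
P_2 = 1/(1+e^{-3.3220}) = 0.9652
L = P_1 × (1−P_2) = 0.9544 × 0.0348 = 0.03324

0.0332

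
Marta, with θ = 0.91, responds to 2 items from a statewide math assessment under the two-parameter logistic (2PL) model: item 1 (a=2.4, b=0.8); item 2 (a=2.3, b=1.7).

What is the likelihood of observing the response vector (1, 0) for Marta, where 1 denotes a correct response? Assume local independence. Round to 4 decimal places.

0.4865

P(θ) = 1 / (1 + exp(−a(θ − b)))
P_1 = 1/(1+e^{-0.2640}) = 0.5656
P_2 = 1/(1+e^{1.8170}) = 0.1398
L = P_1 × (1−P_2) = 0.5656 × 0.8602 = 0.48655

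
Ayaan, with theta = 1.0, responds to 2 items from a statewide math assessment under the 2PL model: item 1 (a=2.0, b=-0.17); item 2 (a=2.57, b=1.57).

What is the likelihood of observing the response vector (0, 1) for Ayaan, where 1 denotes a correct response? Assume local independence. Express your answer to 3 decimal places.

P(theta) = 1 / (1 + exp(−a(theta − b)))
P_1 = 1/(1+e^{-2.3400}) = 0.9121
P_2 = 1/(1+e^{1.4649}) = 0.1877
L = (1−P_1) × P_2 = 0.0879 × 0.1877 = 0.01649

0.016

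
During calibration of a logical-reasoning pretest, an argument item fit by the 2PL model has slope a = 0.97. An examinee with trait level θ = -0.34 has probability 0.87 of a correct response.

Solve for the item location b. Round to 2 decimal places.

-2.30

P(θ) = 1 / (1 + exp(−a(θ − b)))
logit(0.87) = ln(0.87/0.13) = 1.9010
b = θ − logit/(a) = -0.34 − 1.9010/0.9700 = -2.2998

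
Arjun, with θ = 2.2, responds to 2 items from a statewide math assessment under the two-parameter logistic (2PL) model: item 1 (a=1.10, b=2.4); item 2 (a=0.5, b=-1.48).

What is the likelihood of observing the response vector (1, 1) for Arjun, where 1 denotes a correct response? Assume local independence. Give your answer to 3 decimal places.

0.384

P(θ) = 1 / (1 + exp(−a(θ − b)))
P_1 = 1/(1+e^{0.2200}) = 0.4452
P_2 = 1/(1+e^{-1.8400}) = 0.8629
L = P_1 × P_2 = 0.4452 × 0.8629 = 0.38420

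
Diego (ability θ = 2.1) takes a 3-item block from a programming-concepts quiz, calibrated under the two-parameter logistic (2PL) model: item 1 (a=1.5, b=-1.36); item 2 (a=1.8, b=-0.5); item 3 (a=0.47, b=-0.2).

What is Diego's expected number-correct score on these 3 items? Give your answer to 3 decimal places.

2.732

P(θ) = 1 / (1 + exp(−a(θ − b)))
P_1 = 1/(1+e^{-5.1900}) = 0.9945
P_2 = 1/(1+e^{-4.6800}) = 0.9908
P_3 = 1/(1+e^{-1.0810}) = 0.7467
E[score] = 0.9945 + 0.9908 + 0.7467 = 2.7319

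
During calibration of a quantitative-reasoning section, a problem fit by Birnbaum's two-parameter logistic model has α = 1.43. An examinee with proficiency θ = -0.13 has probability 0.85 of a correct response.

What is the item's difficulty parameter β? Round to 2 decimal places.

-1.34

P(θ) = 1 / (1 + exp(−α(θ − β)))
logit(0.85) = ln(0.85/0.15) = 1.7346
β = θ − logit/(α) = -0.13 − 1.7346/1.4300 = -1.3430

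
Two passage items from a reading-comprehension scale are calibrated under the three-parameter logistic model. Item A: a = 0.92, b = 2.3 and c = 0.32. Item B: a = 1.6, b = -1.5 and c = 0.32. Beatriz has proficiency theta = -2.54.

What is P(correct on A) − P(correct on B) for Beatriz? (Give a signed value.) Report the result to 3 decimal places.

-0.100

P(theta) = c + (1 − c) · 1 / (1 + exp(−a(theta − b)))
P_A = 0.3278
P_B = 0.4283
P_A − P_B = -0.1004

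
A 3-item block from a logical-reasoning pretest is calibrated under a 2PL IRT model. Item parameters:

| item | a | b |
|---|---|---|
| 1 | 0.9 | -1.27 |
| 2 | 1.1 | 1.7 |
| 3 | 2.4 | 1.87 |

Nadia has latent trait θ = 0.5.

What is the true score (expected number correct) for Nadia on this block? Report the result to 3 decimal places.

1.078

P(θ) = 1 / (1 + exp(−a(θ − b)))
P_1 = 1/(1+e^{-1.5930}) = 0.8310
P_2 = 1/(1+e^{1.3200}) = 0.2108
P_3 = 1/(1+e^{3.2880}) = 0.0360
E[score] = 0.8310 + 0.2108 + 0.0360 = 1.0778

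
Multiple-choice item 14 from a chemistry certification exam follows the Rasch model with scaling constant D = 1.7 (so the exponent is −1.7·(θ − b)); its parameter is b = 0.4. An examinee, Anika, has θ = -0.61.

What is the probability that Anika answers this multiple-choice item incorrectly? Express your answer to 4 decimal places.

P(θ) = 1 / (1 + exp(−D·(θ − b)))
Exponent: 1.7 × (-0.61 − 0.4) = -1.7170
1/(1 + e^{1.7170}) = 0.1523
P = 0.1523
P(incorrect) = 1 − 0.1523 = 0.8477

0.8477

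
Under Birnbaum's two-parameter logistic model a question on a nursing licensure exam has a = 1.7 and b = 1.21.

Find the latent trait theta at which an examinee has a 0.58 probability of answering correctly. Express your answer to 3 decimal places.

P(theta) = 1 / (1 + exp(−a(theta − b)))
logit = ln(0.5800/0.4200) = 0.3228
theta = b + logit/(a) = 1.21 + 0.3228/1.7000 = 1.3999

1.400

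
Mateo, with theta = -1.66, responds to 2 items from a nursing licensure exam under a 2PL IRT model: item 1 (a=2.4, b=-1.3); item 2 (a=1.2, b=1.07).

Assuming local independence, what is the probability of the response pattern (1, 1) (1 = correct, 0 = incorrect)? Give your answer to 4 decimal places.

0.0108

P(theta) = 1 / (1 + exp(−a(theta − b)))
P_1 = 1/(1+e^{0.8640}) = 0.2965
P_2 = 1/(1+e^{3.2760}) = 0.0364
L = P_1 × P_2 = 0.2965 × 0.0364 = 0.01079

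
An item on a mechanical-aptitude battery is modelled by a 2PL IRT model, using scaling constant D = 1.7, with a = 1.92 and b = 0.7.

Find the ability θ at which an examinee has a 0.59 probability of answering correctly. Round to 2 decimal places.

P(θ) = 1 / (1 + exp(−D·a(θ − b)))
logit = ln(0.5900/0.4100) = 0.3640
θ = b + logit/(1.7·a) = 0.7 + 0.3640/3.2640 = 0.8115

0.81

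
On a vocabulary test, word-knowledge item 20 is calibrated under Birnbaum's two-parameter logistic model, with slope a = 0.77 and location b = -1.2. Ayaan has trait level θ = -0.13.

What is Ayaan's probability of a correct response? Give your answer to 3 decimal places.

0.695

P(θ) = 1 / (1 + exp(−a(θ − b)))
Exponent: 0.77 × (-0.13 − (-1.2)) = 0.8239
1/(1 + e^{-0.8239}) = 0.6951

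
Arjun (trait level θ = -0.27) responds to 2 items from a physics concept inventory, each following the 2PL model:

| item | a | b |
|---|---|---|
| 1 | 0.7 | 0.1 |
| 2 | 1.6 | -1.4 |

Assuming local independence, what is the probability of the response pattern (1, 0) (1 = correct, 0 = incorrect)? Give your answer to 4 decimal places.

0.0614

P(θ) = 1 / (1 + exp(−a(θ − b)))
P_1 = 1/(1+e^{0.2590}) = 0.4356
P_2 = 1/(1+e^{-1.8080}) = 0.8591
L = P_1 × (1−P_2) = 0.4356 × 0.1409 = 0.06137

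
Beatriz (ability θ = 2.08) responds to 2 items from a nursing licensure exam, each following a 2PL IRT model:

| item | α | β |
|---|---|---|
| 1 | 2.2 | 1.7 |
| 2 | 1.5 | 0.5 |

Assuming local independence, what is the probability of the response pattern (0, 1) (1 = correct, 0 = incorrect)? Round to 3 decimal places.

P(θ) = 1 / (1 + exp(−α(θ − β)))
P_1 = 1/(1+e^{-0.8360}) = 0.6976
P_2 = 1/(1+e^{-2.3700}) = 0.9145
L = (1−P_1) × P_2 = 0.3024 × 0.9145 = 0.27653

0.277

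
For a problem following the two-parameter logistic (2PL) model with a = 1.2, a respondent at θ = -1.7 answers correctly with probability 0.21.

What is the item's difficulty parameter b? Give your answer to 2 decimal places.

P(θ) = 1 / (1 + exp(−a(θ − b)))
logit(0.21) = ln(0.21/0.79) = -1.3249
b = θ − logit/(a) = -1.7 − (-1.3249)/1.2000 = -0.5959

-0.60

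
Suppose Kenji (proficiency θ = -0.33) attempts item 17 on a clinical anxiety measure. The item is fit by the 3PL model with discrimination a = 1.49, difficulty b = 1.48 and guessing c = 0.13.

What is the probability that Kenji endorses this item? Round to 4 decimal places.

0.1849

P(θ) = c + (1 − c) · 1 / (1 + exp(−a(θ − b)))
Exponent: 1.49 × (-0.33 − 1.48) = -2.6969
1/(1 + e^{2.6969}) = 0.0632
P = 0.13 + 0.87 × 0.0632 = 0.1849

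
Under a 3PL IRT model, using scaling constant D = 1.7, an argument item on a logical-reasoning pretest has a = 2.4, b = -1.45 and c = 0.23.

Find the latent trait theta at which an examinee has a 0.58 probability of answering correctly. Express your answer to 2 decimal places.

P(theta) = c + (1 − c) · 1 / (1 + exp(−D·a(theta − b)))
Remove guessing floor: (0.58 − 0.23)/(1 − 0.23) = 0.4545
logit = ln(0.4545/0.5455) = -0.1823
theta = b + logit/(1.7·a) = -1.45 + (-0.1823)/4.0800 = -1.4947

-1.49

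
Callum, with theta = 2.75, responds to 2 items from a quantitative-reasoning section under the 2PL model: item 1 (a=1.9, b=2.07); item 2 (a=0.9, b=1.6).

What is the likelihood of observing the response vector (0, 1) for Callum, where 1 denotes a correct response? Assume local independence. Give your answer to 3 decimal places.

0.159

P(theta) = 1 / (1 + exp(−a(theta − b)))
P_1 = 1/(1+e^{-1.2920}) = 0.7845
P_2 = 1/(1+e^{-1.0350}) = 0.7379
L = (1−P_1) × P_2 = 0.2155 × 0.7379 = 0.15902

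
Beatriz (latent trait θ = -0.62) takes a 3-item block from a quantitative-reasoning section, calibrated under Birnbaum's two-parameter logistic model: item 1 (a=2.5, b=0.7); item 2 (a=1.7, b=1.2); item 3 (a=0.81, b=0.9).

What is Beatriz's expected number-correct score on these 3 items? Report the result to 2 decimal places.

P(θ) = 1 / (1 + exp(−a(θ − b)))
P_1 = 1/(1+e^{3.3000}) = 0.0356
P_2 = 1/(1+e^{3.0940}) = 0.0434
P_3 = 1/(1+e^{1.2312}) = 0.2260
E[score] = 0.0356 + 0.0434 + 0.2260 = 0.3049

0.30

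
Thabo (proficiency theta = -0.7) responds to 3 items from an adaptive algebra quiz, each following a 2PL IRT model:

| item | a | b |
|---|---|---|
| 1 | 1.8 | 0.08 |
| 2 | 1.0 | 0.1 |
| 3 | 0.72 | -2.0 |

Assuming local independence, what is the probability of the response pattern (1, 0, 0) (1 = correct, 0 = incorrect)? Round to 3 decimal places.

P(theta) = 1 / (1 + exp(−a(theta − b)))
P_1 = 1/(1+e^{1.4040}) = 0.1972
P_2 = 1/(1+e^{0.8000}) = 0.3100
P_3 = 1/(1+e^{-0.9360}) = 0.7183
L = P_1 × (1−P_2) × (1−P_3) = 0.1972 × 0.6900 × 0.2817 = 0.03833

0.038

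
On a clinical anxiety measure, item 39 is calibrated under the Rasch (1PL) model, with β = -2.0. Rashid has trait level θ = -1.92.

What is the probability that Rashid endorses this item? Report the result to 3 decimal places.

0.520

P(θ) = 1 / (1 + exp(−(θ − β)))
Exponent: (-1.92 − (-2.0)) = 0.0800
1/(1 + e^{-0.0800}) = 0.5200
P = 0.5200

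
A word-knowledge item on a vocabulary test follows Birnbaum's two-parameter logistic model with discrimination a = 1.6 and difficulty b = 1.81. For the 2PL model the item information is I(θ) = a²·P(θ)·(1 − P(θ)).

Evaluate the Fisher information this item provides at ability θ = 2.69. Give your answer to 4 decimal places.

P = 1/(1+e^{-1.4080}) = 0.8035
P(1−P) = 0.8035 × 0.1965 = 0.1579
I = a² × P(1−P) = 1.6² × 0.1579 = 0.40427

0.4043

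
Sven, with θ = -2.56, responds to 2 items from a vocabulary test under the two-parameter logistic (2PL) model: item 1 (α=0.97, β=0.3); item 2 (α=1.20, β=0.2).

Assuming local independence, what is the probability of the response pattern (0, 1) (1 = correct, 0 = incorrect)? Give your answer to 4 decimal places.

P(θ) = 1 / (1 + exp(−α(θ − β)))
P_1 = 1/(1+e^{2.7742}) = 0.0587
P_2 = 1/(1+e^{3.3120}) = 0.0352
L = (1−P_1) × P_2 = 0.9413 × 0.0352 = 0.03310

0.0331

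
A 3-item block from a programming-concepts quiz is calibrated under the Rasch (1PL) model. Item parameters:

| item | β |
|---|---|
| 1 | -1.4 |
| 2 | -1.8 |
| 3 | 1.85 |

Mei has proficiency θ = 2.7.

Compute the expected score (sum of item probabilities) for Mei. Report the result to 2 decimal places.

P(θ) = 1 / (1 + exp(−(θ − β)))
P_1 = 1/(1+e^{-4.1000}) = 0.9837
P_2 = 1/(1+e^{-4.5000}) = 0.9890
P_3 = 1/(1+e^{-0.8500}) = 0.7006
E[score] = 0.9837 + 0.9890 + 0.7006 = 2.6733

2.67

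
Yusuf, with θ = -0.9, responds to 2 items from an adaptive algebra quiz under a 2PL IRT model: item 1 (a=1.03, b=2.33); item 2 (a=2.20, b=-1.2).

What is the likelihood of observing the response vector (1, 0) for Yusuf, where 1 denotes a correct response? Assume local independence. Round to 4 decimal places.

P(θ) = 1 / (1 + exp(−a(θ − b)))
P_1 = 1/(1+e^{3.3269}) = 0.0347
P_2 = 1/(1+e^{-0.6600}) = 0.6593
L = P_1 × (1−P_2) = 0.0347 × 0.3407 = 0.01181

0.0118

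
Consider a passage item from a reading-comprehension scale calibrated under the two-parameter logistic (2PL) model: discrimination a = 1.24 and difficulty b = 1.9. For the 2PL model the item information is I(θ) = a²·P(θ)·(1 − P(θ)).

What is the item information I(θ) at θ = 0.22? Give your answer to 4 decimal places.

P = 1/(1+e^{2.0832}) = 0.1107
P(1−P) = 0.1107 × 0.8893 = 0.0985
I = a² × P(1−P) = 1.24² × 0.0985 = 0.15142

0.1514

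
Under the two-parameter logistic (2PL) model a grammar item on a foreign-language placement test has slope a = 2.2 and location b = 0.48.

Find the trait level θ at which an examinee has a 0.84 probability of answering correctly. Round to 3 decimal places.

1.234

P(θ) = 1 / (1 + exp(−a(θ − b)))
logit = ln(0.8400/0.1600) = 1.6582
θ = b + logit/(a) = 0.48 + 1.6582/2.2000 = 1.2337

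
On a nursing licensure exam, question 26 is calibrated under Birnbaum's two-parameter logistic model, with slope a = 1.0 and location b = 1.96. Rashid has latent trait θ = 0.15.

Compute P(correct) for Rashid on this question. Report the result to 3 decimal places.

0.141

P(θ) = 1 / (1 + exp(−a(θ − b)))
Exponent: 1.0 × (0.15 − 1.96) = -1.8100
1/(1 + e^{1.8100}) = 0.1406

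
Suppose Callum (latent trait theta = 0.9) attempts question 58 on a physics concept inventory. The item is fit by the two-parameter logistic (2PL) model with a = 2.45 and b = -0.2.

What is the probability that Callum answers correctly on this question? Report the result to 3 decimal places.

0.937

P(theta) = 1 / (1 + exp(−a(theta − b)))
Exponent: 2.45 × (0.9 − (-0.2)) = 2.6950
1/(1 + e^{-2.6950}) = 0.9367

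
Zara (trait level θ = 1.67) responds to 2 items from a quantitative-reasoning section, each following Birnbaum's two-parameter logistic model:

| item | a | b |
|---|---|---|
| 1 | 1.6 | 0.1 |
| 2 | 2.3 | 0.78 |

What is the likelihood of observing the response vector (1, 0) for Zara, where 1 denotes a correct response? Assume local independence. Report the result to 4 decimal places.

0.1058

P(θ) = 1 / (1 + exp(−a(θ − b)))
P_1 = 1/(1+e^{-2.5120}) = 0.9250
P_2 = 1/(1+e^{-2.0470}) = 0.8856
L = P_1 × (1−P_2) = 0.9250 × 0.1144 = 0.10578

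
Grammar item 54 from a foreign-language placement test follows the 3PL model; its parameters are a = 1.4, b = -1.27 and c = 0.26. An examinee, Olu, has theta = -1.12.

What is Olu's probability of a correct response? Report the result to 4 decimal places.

P(theta) = c + (1 − c) · 1 / (1 + exp(−a(theta − b)))
Exponent: 1.4 × (-1.12 − (-1.27)) = 0.2100
1/(1 + e^{-0.2100}) = 0.5523
P = 0.26 + 0.74 × 0.5523 = 0.6687

0.6687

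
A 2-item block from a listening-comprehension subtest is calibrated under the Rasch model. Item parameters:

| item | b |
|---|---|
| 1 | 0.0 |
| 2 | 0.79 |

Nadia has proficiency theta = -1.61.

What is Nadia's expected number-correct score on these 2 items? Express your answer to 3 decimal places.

P(theta) = 1 / (1 + exp(−(theta − b)))
P_1 = 1/(1+e^{1.6100}) = 0.1666
P_2 = 1/(1+e^{2.4000}) = 0.0832
E[score] = 0.1666 + 0.0832 = 0.2498

0.250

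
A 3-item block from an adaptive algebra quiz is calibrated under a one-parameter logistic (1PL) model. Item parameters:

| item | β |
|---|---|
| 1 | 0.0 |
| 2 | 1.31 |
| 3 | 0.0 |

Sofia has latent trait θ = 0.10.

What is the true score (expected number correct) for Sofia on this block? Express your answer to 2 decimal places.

1.28

P(θ) = 1 / (1 + exp(−(θ − β)))
P_1 = 1/(1+e^{-0.1000}) = 0.5250
P_2 = 1/(1+e^{1.2100}) = 0.2297
P_3 = 1/(1+e^{-0.1000}) = 0.5250
E[score] = 0.5250 + 0.2297 + 0.5250 = 1.2797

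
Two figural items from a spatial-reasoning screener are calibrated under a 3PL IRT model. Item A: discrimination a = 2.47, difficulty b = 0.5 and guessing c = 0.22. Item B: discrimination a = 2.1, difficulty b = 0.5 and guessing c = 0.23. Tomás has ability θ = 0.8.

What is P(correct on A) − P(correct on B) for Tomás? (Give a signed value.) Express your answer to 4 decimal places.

0.0158

P(θ) = c + (1 − c) · 1 / (1 + exp(−a(θ − b)))
P_A = 0.7482
P_B = 0.7324
P_A − P_B = 0.0158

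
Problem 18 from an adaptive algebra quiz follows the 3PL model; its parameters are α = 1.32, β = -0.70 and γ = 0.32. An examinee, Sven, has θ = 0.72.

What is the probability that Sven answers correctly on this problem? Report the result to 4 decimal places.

P(θ) = γ + (1 − γ) · 1 / (1 + exp(−α(θ − β)))
Exponent: 1.32 × (0.72 − (-0.70)) = 1.8744
1/(1 + e^{-1.8744}) = 0.8670
P = 0.32 + 0.68 × 0.8670 = 0.9095

0.9095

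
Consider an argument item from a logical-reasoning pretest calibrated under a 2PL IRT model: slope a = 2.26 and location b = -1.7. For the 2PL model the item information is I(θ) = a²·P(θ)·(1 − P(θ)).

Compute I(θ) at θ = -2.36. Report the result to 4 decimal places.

0.7658

P = 1/(1+e^{1.4916}) = 0.1837
P(1−P) = 0.1837 × 0.8163 = 0.1499
I = a² × P(1−P) = 2.26² × 0.1499 = 0.76585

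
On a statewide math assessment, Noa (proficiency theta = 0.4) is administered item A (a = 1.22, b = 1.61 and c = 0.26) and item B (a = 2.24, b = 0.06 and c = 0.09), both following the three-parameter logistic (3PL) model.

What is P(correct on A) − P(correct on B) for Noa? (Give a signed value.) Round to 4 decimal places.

P(theta) = c + (1 − c) · 1 / (1 + exp(−a(theta − b)))
P_A = 0.3976
P_B = 0.7103
P_A − P_B = -0.3127

-0.3127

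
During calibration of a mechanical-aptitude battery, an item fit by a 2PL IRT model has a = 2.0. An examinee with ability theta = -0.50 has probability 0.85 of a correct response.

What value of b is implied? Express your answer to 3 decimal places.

-1.367

P(theta) = 1 / (1 + exp(−a(theta − b)))
logit(0.85) = ln(0.85/0.15) = 1.7346
b = theta − logit/(a) = -0.50 − 1.7346/2.0000 = -1.3673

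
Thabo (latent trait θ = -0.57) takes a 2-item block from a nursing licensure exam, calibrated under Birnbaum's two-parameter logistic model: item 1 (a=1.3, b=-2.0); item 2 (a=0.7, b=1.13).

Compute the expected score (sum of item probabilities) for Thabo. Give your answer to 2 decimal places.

1.10

P(θ) = 1 / (1 + exp(−a(θ − b)))
P_1 = 1/(1+e^{-1.8590}) = 0.8652
P_2 = 1/(1+e^{1.1900}) = 0.2333
E[score] = 0.8652 + 0.2333 = 1.0984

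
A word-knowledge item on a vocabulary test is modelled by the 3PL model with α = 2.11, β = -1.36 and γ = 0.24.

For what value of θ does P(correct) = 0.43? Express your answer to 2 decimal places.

-1.88

P(θ) = γ + (1 − γ) · 1 / (1 + exp(−α(θ − β)))
Remove guessing floor: (0.43 − 0.24)/(1 − 0.24) = 0.2500
logit = ln(0.2500/0.7500) = -1.0986
θ = β + logit/(α) = -1.36 + (-1.0986)/2.1100 = -1.8807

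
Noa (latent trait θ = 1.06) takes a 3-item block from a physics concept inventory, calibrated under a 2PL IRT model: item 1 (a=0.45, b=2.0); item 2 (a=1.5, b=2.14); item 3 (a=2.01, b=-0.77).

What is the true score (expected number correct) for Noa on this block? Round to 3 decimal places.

P(θ) = 1 / (1 + exp(−a(θ − b)))
P_1 = 1/(1+e^{0.4230}) = 0.3958
P_2 = 1/(1+e^{1.6200}) = 0.1652
P_3 = 1/(1+e^{-3.6783}) = 0.9754
E[score] = 0.3958 + 0.1652 + 0.9754 = 1.5364

1.536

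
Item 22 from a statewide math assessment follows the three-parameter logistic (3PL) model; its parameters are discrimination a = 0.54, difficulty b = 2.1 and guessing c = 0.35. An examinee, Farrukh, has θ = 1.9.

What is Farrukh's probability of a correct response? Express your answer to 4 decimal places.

0.6575

P(θ) = c + (1 − c) · 1 / (1 + exp(−a(θ − b)))
Exponent: 0.54 × (1.9 − 2.1) = -0.1080
1/(1 + e^{0.1080}) = 0.4730
P = 0.35 + 0.65 × 0.4730 = 0.6575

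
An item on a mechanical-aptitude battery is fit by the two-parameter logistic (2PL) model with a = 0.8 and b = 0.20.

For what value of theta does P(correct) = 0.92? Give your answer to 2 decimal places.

P(theta) = 1 / (1 + exp(−a(theta − b)))
logit = ln(0.9200/0.0800) = 2.4423
theta = b + logit/(a) = 0.20 + 2.4423/0.8000 = 3.2529

3.25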